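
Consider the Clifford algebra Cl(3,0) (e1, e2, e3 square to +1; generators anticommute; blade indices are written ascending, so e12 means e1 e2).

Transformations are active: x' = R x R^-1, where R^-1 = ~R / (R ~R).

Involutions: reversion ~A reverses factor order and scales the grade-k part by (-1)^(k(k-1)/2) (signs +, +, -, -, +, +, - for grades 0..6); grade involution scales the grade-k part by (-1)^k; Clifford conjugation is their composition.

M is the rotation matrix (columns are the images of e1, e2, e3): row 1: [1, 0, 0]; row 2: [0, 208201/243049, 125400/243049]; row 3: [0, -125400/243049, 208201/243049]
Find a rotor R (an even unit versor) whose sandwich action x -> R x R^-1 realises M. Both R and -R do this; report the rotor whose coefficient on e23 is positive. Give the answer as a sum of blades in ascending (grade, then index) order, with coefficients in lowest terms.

Method: write R = a + b12*e12 + b13*e13 + b23*e23 with a^2 + b12^2 + b13^2 + b23^2 = 1 (so R^-1 = ~R). Expanding the columns R e_j ~R gives tr M = 4a^2 - 1 and, from the antisymmetric part, M21 - M12 = -4a*b12, M13 - M31 = 4a*b13, M32 - M23 = -4a*b23.
Here tr M = 659451/243049, so a^2 = (1 + tr M)/4 = 225625/243049 and a = ±475/493. Taking a = 475/493: M21 - M12 = 0, M13 - M31 = 0, M32 - M23 = -250800/243049, giving b12 = 0, b13 = 0, b23 = 132/493, i.e. R = 475/493 + 132/493*e23.
Its e23 coefficient is already positive.
Answer: 475/493 + 132/493*e23. Note: both R and -R realise this M (trace 659451/243049); the covering map identifies them, and the e23-coefficient sign is the tie-breaker.


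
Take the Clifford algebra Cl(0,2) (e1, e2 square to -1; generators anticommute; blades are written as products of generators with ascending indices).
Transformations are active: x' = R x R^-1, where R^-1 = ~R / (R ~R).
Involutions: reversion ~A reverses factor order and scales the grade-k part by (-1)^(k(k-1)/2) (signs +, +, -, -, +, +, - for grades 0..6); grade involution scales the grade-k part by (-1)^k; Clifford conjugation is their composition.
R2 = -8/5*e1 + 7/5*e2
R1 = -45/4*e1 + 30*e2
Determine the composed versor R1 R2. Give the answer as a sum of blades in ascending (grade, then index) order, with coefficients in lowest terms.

Distribute over the terms of R1 (each basis-blade product reordered to ascending indices, repeated generators contracted through their squares):
(-45/4*e1) R2 = -18 - 63/4*e1 e2
(30*e2) R2 = -42 + 48*e1 e2
Summing the partial products and collecting blades:
Answer: -60 + 129/4*e1 e2


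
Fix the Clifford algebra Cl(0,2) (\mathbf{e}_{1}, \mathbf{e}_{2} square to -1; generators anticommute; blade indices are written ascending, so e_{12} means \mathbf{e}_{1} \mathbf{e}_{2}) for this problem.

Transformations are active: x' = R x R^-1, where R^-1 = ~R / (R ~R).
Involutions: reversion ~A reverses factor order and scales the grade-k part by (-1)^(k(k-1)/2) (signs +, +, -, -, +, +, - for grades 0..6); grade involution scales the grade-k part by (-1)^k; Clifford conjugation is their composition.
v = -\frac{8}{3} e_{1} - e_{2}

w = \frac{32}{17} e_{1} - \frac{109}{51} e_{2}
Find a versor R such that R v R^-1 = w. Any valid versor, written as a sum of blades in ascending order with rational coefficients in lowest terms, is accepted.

The midline construction: v and w both square to -\frac{73}{9}, so reflecting in their sum -\frac{40}{51} e_{1} - \frac{160}{51} e_{2} exchanges them.
Answer: -\frac{40}{51} e_{1} - \frac{160}{51} e_{2}


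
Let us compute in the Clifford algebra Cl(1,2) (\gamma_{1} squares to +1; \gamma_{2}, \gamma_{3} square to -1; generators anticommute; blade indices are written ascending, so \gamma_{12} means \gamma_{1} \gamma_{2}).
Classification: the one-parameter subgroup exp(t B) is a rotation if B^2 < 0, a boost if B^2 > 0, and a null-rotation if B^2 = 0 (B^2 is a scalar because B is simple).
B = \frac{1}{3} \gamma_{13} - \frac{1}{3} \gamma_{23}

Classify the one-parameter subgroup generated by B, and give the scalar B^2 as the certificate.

B^2 term by term: the squares give (\frac{1}{3})^2*(\gamma_{13})^2 + (-\frac{1}{3})^2*(\gamma_{23})^2 = \frac{1}{9}*(+1) + \frac{1}{9}*(-1) = 0 (each basis 2-blade squares to minus the product of its generators' squares); cross terms between blades sharing an index anticommute and cancel. So B^2 = 0.
Answer: null-rotation, certificate B^2 = 0. Certificate logic: 0 is a conjugation-invariant scalar, so its sign fixes rotation versus boost versus null-rotation outright.


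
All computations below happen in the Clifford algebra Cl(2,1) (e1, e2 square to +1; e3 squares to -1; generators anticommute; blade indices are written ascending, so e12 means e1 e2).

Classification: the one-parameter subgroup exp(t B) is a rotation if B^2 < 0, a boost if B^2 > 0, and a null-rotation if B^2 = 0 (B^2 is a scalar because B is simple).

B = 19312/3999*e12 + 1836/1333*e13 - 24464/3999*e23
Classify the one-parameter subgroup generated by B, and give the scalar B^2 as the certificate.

B^2 term by term: the squares give (19312/3999)^2*(e12)^2 + (1836/1333)^2*(e13)^2 + (-24464/3999)^2*(e23)^2 = 372953344/15992001*(-1) + 3370896/1776889*(+1) + 598487296/15992001*(+1) = 16 (each basis 2-blade squares to minus the product of its generators' squares); cross terms between blades sharing an index anticommute and cancel. So B^2 = 16.
Answer: boost, certificate B^2 = 16. B^2 = 16 is basis-independent, so its sign is the whole story.


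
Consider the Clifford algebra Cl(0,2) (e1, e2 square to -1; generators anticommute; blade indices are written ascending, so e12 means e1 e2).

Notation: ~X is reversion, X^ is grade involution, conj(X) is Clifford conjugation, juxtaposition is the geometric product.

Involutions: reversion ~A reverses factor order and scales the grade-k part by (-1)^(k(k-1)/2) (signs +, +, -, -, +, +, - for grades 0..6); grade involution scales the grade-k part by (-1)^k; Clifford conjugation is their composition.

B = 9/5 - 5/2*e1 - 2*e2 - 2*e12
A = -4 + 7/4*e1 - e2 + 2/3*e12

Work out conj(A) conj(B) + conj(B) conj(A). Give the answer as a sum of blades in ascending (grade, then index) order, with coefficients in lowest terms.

first term: -419/120 - 589/60*e1 - 131/30*e2 - 76/5*e12
second term: -419/120 - 989/60*e1 - 241/30*e2 - 16/5*e12
Answer: -419/60 - 263/10*e1 - 62/5*e2 - 92/5*e12


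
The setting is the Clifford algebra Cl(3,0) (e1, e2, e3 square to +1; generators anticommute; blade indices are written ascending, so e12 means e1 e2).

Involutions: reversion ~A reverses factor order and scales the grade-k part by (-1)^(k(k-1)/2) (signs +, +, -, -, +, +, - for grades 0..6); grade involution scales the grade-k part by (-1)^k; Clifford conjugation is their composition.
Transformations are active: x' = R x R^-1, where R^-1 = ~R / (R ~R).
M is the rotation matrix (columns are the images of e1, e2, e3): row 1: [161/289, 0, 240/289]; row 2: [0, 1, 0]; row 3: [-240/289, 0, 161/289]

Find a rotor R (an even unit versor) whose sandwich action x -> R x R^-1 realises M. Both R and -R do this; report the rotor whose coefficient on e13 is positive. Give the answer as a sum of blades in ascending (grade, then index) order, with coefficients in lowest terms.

Method: write R = a + b12*e12 + b13*e13 + b23*e23 with a^2 + b12^2 + b13^2 + b23^2 = 1 (so R^-1 = ~R). Expanding the columns R e_j ~R gives tr M = 4a^2 - 1 and, from the antisymmetric part, M21 - M12 = -4a*b12, M13 - M31 = 4a*b13, M32 - M23 = -4a*b23.
Here tr M = 611/289, so a^2 = (1 + tr M)/4 = 225/289 and a = ±15/17. Taking a = 15/17: M21 - M12 = 0, M13 - M31 = 480/289, M32 - M23 = 0, giving b12 = 0, b13 = 8/17, b23 = 0, i.e. R = 15/17 + 8/17*e13.
Its e13 coefficient is already positive.
Answer: 15/17 + 8/17*e13. Key observation: the double cover Spin(3) -> SO(3) sends R and -R to the same matrix (trace 611/289 here), so the stated sign of the e13 coefficient is what selects one sheet.


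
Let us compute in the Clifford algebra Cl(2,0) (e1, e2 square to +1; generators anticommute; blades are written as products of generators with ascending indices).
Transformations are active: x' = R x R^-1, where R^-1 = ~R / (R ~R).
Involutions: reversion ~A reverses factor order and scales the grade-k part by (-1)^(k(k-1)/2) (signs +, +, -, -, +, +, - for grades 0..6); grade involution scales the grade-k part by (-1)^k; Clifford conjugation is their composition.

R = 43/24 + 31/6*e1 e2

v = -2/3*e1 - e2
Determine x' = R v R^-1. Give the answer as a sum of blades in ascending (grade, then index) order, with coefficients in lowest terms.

~R = 43/24 - 31/6*e1 e2, and R ~R = 17225/576, so R^-1 = ~R / (17225/576).
R v = -229/36*e1 + 119/72*e2
Answer: -1646/17225*e1 + 61909/51675*e2


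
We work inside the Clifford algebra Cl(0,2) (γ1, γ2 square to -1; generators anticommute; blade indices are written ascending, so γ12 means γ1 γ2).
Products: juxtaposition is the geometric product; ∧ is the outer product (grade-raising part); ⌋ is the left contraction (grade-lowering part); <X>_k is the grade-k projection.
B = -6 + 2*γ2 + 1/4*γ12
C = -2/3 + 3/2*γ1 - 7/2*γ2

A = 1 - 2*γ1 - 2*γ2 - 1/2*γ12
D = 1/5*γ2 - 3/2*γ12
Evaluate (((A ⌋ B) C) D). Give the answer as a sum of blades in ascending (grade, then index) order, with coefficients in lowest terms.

step 1: -15/8 - 1/2*γ1 + 5/2*γ2 + 1/4*γ12
step 2: 43/4 - 77/48*γ1 + 253/48*γ2 - 13/6*γ12
step 3: -1033/240 - 3587/480*γ1 - 41/160*γ2 - 3947/240*γ12
Answer: -1033/240 - 3587/480*γ1 - 41/160*γ2 - 3947/240*γ12


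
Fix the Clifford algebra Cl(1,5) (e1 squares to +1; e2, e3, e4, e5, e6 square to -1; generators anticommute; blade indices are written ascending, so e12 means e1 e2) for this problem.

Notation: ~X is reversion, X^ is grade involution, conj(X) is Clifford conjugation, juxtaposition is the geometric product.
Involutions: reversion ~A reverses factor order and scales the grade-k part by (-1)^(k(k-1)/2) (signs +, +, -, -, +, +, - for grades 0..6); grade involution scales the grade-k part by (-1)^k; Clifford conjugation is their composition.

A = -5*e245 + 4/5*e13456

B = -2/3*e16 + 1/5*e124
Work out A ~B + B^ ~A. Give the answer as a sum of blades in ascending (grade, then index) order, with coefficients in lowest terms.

first term: e15 - 8/15*e345 + 4/25*e2356 + 10/3*e12456
second term: e15 + 8/15*e345 - 4/25*e2356 + 10/3*e12456
Answer: 2*e15 + 20/3*e12456


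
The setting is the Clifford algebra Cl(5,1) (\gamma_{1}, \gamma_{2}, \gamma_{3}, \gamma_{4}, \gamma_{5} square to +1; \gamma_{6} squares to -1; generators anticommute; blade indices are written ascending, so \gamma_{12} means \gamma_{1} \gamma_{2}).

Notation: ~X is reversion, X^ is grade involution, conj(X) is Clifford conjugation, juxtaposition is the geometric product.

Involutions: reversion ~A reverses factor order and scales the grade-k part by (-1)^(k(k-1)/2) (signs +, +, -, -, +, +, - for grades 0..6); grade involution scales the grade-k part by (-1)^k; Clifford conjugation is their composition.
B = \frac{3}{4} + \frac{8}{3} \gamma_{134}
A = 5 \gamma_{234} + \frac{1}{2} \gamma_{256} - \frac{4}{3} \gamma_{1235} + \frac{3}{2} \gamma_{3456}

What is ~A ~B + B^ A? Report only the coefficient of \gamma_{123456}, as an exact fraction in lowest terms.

first term: \frac{40}{3} \gamma_{12} + 4 \gamma_{156} - \frac{15}{4} \gamma_{234} - \frac{32}{9} \gamma_{245} - \frac{3}{8} \gamma_{256} - \gamma_{1235} + \frac{9}{8} \gamma_{3456} - \frac{4}{3} \gamma_{123456}
second term: \frac{40}{3} \gamma_{12} + 4 \gamma_{156} + \frac{15}{4} \gamma_{234} - \frac{32}{9} \gamma_{245} + \frac{3}{8} \gamma_{256} - \gamma_{1235} + \frac{9}{8} \gamma_{3456} - \frac{4}{3} \gamma_{123456}
Answer: -\frac{8}{3}


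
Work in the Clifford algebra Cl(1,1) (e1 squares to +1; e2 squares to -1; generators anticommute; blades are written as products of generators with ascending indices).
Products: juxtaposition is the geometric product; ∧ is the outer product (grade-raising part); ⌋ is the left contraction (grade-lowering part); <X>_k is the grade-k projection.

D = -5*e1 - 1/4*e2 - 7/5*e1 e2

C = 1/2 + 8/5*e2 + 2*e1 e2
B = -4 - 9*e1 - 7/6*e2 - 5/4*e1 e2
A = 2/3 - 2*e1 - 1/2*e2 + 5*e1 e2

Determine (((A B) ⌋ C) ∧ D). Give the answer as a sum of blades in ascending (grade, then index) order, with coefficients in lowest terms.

step 1: 17/2 + 203/24*e1 + 877/18*e2 - 23*e1 e2
step 2: -21547/180 + 877/9*e1 + 1831/60*e2 + 17*e1 e2
step 3: 21547/36*e1 + 21547/720*e2 + 29581/100*e1 e2
Answer: 21547/36*e1 + 21547/720*e2 + 29581/100*e1 e2


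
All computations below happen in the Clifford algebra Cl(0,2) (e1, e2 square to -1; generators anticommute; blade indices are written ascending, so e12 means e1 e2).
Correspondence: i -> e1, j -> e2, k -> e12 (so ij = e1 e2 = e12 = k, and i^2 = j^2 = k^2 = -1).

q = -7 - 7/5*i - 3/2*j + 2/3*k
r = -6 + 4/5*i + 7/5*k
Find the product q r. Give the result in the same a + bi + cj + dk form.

In blades: q = -7 - 7/5*e1 - 3/2*e2 + 2/3*e12, r = -6 + 4/5*e1 + 7/5*e12.
Distribute q over r term by term (generator squares from the signature, products reordered to ascending indices): (-7)*r = 42 - 28/5*e1 - 49/5*e12; (-7/5*e1)*r = 28/25 + 42/5*e1 + 49/25*e2; (-3/2*e2)*r = -21/10*e1 + 9*e2 + 6/5*e12; (2/3*e12)*r = -14/15 + 8/15*e2 - 4*e12.
Sum: 3164/75 + 7/10*e1 + 862/75*e2 - 63/5*e12; translating back through the correspondence:
Answer: 3164/75 + 7/10*i + 862/75*j - 63/5*k


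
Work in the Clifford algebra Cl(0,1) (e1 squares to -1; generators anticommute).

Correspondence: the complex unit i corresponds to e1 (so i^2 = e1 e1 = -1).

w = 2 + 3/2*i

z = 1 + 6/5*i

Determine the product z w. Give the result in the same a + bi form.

In blades: z = 1 + 6/5*e1, w = 2 + 3/2*e1.
Distribute z over w term by term (generator squares from the signature, products reordered to ascending indices): (1)*w = 2 + 3/2*e1; (6/5*e1)*w = -9/5 + 12/5*e1.
Sum: 1/5 + 39/10*e1; translating back through the correspondence:
Answer: 1/5 + 39/10*i


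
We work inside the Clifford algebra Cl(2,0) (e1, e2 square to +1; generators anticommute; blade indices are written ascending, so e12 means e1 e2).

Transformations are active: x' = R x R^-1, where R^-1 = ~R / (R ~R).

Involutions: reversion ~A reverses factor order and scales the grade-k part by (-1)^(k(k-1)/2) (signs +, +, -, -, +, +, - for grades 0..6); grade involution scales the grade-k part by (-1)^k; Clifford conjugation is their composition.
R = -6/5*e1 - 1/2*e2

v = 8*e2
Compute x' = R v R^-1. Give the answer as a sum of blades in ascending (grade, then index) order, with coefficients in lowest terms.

~R = -6/5*e1 - 1/2*e2, and R ~R = 169/100, so R^-1 = ~R / (169/100).
R v = -4 - 48/5*e12
Answer: 960/169*e1 - 952/169*e2


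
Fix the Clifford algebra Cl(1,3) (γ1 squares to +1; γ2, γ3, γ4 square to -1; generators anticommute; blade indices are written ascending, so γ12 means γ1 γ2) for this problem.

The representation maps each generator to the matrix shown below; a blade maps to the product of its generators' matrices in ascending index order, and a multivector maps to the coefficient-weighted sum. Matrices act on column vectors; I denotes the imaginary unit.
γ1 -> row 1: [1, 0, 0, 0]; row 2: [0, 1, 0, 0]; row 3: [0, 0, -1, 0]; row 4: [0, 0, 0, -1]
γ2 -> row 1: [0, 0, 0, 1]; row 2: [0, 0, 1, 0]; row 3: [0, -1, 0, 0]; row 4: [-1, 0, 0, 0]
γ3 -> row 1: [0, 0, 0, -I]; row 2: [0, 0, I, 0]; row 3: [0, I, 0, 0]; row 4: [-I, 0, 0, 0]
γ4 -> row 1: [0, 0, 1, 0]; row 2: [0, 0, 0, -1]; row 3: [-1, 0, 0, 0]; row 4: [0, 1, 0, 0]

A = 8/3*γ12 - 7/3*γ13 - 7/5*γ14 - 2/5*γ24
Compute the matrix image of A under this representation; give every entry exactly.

Bivector images (products of the table entries): rho(γ12) = rho(γ1)rho(γ2) = row 1: [0, 0, 0, 1]; row 2: [0, 0, 1, 0]; row 3: [0, 1, 0, 0]; row 4: [1, 0, 0, 0]; rho(γ13) = rho(γ1)rho(γ3) = row 1: [0, 0, 0, -I]; row 2: [0, 0, I, 0]; row 3: [0, -I, 0, 0]; row 4: [I, 0, 0, 0]; rho(γ14) = rho(γ1)rho(γ4) = row 1: [0, 0, 1, 0]; row 2: [0, 0, 0, -1]; row 3: [1, 0, 0, 0]; row 4: [0, -1, 0, 0]; rho(γ24) = rho(γ2)rho(γ4) = row 1: [0, 1, 0, 0]; row 2: [-1, 0, 0, 0]; row 3: [0, 0, 0, 1]; row 4: [0, 0, -1, 0].
M = (8/3)*rho(γ12) + (-7/3)*rho(γ13) + (-7/5)*rho(γ14) + (-2/5)*rho(γ24), summed entrywise:
Answer: row 1: [0, -2/5, -7/5, 8/3 + 7*I/3]; row 2: [2/5, 0, 8/3 - 7*I/3, 7/5]; row 3: [-7/5, 8/3 + 7*I/3, 0, -2/5]; row 4: [8/3 - 7*I/3, 7/5, 2/5, 0]


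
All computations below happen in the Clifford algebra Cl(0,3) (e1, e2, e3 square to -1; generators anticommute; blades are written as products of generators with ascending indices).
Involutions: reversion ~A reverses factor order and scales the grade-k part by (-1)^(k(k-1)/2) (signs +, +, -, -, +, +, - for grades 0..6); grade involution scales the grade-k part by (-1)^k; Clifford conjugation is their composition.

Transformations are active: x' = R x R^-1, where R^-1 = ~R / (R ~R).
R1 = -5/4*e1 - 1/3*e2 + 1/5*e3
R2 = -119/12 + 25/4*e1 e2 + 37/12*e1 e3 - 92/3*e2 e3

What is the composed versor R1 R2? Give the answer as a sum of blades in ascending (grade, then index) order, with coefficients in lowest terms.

Distribute over the terms of R1 (each basis-blade product reordered to ascending indices, repeated generators contracted through their squares):
(-5/4*e1) R2 = 595/48*e1 + 125/16*e2 + 185/48*e3 + 115/3*e1 e2 e3
(-1/3*e2) R2 = -25/12*e1 + 119/36*e2 - 92/9*e3 + 37/36*e1 e2 e3
(1/5*e3) R2 = 37/60*e1 - 92/15*e2 - 119/60*e3 + 5/4*e1 e2 e3
Summing the partial products and collecting blades:
Answer: 2623/240*e1 + 3589/720*e2 - 6013/720*e3 + 731/18*e1 e2 e3


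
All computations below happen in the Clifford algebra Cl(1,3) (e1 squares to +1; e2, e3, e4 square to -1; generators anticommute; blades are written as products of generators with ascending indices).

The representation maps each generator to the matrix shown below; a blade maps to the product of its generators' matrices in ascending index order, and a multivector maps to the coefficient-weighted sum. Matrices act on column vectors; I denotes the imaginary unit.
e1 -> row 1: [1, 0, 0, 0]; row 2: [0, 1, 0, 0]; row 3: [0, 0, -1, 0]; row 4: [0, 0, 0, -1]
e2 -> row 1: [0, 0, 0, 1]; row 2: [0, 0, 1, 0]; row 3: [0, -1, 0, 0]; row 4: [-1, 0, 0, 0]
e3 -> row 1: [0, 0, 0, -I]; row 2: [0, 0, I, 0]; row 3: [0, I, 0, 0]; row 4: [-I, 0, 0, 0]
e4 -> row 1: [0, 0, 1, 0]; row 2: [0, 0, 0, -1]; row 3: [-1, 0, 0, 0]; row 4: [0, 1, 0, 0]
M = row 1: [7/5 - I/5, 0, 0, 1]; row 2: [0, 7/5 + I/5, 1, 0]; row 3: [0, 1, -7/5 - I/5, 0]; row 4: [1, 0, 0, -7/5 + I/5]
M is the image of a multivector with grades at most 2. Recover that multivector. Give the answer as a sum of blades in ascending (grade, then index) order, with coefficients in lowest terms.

Method: the blade images are trace-orthogonal — tr(rho(e_A) rho(e_B)^-1) = 4 if A = B and 0 otherwise — and rho(e_A)^-1 = (e_A)^2 * rho(e_A) with (e_A)^2 = +1 or -1, so the coefficient of e_A in the preimage is (e_A)^2 * tr(M rho(e_A))/4.
Nonzero projections over blades of grade <= 2: e1: (e1)^2 = +1, tr(M rho(e1)) = 28/5, coefficient 7/5; e1 e2: (e1 e2)^2 = +1, tr(M rho(e1 e2)) = 4, coefficient 1; e2 e3: (e2 e3)^2 = -1, tr(M rho(e2 e3)) = -4/5, coefficient 1/5. Every other blade of grade <= 2 projects to 0.
Answer: 7/5*e1 + e1 e2 + 1/5*e2 e3


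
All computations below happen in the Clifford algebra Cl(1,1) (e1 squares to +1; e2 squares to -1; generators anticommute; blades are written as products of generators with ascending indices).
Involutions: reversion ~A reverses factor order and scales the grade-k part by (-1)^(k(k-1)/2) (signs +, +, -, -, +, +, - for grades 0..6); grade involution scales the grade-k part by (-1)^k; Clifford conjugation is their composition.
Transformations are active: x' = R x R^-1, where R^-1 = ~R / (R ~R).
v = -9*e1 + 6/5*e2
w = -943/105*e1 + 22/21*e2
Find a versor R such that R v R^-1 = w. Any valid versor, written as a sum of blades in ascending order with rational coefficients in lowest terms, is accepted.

A norm check does it: q(v) = q(w) = 1989/25, hence R = v + w = -1888/105*e1 + 236/105*e2 realises the map — parallel part kept, (v - w)/2 negated, v carried to w.
Answer: -1888/105*e1 + 236/105*e2


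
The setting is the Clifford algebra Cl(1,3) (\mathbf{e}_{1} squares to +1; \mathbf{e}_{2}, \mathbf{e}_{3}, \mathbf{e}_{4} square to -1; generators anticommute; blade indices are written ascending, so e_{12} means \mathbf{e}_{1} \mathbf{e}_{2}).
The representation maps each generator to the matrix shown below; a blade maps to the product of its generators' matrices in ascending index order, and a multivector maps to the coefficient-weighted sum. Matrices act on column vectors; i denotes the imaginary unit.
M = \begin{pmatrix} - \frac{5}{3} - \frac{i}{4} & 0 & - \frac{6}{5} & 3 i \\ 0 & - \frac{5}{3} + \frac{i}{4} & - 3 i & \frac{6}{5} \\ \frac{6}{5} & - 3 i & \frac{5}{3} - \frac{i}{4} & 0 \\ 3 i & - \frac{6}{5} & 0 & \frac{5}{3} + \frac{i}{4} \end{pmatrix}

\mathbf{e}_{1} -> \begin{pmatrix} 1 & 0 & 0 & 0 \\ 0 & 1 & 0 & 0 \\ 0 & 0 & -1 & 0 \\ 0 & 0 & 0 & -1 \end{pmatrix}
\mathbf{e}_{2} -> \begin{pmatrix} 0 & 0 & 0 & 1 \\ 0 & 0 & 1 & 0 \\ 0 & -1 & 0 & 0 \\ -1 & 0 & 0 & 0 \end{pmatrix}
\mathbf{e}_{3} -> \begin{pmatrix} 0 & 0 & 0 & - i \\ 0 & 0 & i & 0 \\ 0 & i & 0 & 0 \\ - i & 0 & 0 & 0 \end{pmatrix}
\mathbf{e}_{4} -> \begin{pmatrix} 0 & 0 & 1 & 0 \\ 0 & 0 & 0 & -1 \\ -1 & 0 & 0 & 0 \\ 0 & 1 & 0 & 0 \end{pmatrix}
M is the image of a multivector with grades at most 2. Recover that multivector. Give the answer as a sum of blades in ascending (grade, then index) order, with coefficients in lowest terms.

Method: the blade images are trace-orthogonal — tr(rho(e_A) rho(e_B)^-1) = 4 if A = B and 0 otherwise — and rho(e_A)^-1 = (e_A)^2 * rho(e_A) with (e_A)^2 = +1 or -1, so the coefficient of e_A in the preimage is (e_A)^2 * tr(M rho(e_A))/4.
Nonzero projections over blades of grade <= 2: e_{1}: (e_{1})^2 = +1, tr(M rho(e_{1})) = - \frac{20}{3}, coefficient -\frac{5}{3}; e_{3}: (e_{3})^2 = -1, tr(M rho(e_{3})) = 12, coefficient -3; e_{4}: (e_{4})^2 = -1, tr(M rho(e_{4})) = \frac{24}{5}, coefficient -\frac{6}{5}; e_{23}: (e_{23})^2 = -1, tr(M rho(e_{23})) = -1, coefficient \frac{1}{4}. Every other blade of grade <= 2 projects to 0.
Answer: -\frac{5}{3} e_{1} - 3 e_{3} - \frac{6}{5} e_{4} + \frac{1}{4} e_{23}


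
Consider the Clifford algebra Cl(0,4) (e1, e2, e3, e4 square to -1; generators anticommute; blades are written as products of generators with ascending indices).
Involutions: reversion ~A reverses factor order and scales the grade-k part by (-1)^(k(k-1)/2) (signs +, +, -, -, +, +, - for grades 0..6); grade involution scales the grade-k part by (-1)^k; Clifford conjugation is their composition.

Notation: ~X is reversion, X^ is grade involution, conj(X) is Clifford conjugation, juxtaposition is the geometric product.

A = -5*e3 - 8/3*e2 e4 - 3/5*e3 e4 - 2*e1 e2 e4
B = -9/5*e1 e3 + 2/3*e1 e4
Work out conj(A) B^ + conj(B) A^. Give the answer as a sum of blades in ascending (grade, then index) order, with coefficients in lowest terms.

first term: -9*e1 - 4/3*e2 - 16/9*e1 e2 - 2/5*e1 e3 - 27/25*e1 e4 - 10/3*e1 e3 e4 + 18/5*e2 e3 e4 + 24/5*e1 e2 e3 e4
second term: -9*e1 - 4/3*e2 + 16/9*e1 e2 + 2/5*e1 e3 + 27/25*e1 e4 + 10/3*e1 e3 e4 - 18/5*e2 e3 e4 + 24/5*e1 e2 e3 e4
Answer: -18*e1 - 8/3*e2 + 48/5*e1 e2 e3 e4


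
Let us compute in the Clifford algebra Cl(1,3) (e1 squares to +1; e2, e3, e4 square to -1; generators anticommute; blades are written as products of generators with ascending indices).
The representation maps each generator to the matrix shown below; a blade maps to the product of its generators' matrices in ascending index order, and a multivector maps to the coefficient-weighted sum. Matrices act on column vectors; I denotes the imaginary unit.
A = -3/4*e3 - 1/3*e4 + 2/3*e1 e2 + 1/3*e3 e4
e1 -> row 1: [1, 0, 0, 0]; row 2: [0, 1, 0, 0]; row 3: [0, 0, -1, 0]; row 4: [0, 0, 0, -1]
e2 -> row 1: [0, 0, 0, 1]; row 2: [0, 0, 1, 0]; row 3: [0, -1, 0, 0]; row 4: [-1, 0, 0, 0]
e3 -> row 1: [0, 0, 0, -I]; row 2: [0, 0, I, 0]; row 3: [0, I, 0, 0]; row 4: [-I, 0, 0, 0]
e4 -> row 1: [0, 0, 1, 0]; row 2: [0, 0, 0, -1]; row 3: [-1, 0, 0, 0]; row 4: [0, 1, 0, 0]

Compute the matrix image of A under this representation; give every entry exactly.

Bivector images (products of the table entries): rho(e1 e2) = rho(e1)rho(e2) = row 1: [0, 0, 0, 1]; row 2: [0, 0, 1, 0]; row 3: [0, 1, 0, 0]; row 4: [1, 0, 0, 0]; rho(e3 e4) = rho(e3)rho(e4) = row 1: [0, -I, 0, 0]; row 2: [-I, 0, 0, 0]; row 3: [0, 0, 0, -I]; row 4: [0, 0, -I, 0].
M = (-3/4)*rho(e3) + (-1/3)*rho(e4) + (2/3)*rho(e1 e2) + (1/3)*rho(e3 e4), summed entrywise:
Answer: row 1: [0, -I/3, -1/3, 2/3 + 3*I/4]; row 2: [-I/3, 0, 2/3 - 3*I/4, 1/3]; row 3: [1/3, 2/3 - 3*I/4, 0, -I/3]; row 4: [2/3 + 3*I/4, -1/3, -I/3, 0]


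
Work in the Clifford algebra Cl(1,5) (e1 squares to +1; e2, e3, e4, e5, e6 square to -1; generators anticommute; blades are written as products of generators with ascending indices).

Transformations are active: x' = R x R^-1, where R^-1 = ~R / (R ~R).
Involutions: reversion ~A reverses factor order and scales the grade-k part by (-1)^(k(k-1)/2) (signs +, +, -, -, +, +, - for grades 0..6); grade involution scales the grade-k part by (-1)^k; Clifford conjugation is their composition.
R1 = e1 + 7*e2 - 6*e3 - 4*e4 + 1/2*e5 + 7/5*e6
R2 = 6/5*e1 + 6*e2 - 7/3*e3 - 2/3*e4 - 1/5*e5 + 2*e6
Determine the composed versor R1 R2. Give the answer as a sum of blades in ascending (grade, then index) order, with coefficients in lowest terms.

Distribute over the terms of R1 (each basis-blade product reordered to ascending indices, repeated generators contracted through their squares):
(e1) R2 = 6/5 + 6*e1 e2 - 7/3*e1 e3 - 2/3*e1 e4 - 1/5*e1 e5 + 2*e1 e6
(7*e2) R2 = -42 - 42/5*e1 e2 - 49/3*e2 e3 - 14/3*e2 e4 - 7/5*e2 e5 + 14*e2 e6
(-6*e3) R2 = -14 + 36/5*e1 e3 + 36*e2 e3 + 4*e3 e4 + 6/5*e3 e5 - 12*e3 e6
(-4*e4) R2 = -8/3 + 24/5*e1 e4 + 24*e2 e4 - 28/3*e3 e4 + 4/5*e4 e5 - 8*e4 e6
(1/2*e5) R2 = 1/10 - 3/5*e1 e5 - 3*e2 e5 + 7/6*e3 e5 + 1/3*e4 e5 + e5 e6
(7/5*e6) R2 = -14/5 - 42/25*e1 e6 - 42/5*e2 e6 + 49/15*e3 e6 + 14/15*e4 e6 + 7/25*e5 e6
Summing the partial products and collecting blades:
Answer: -361/6 - 12/5*e1 e2 + 73/15*e1 e3 + 62/15*e1 e4 - 4/5*e1 e5 + 8/25*e1 e6 + 59/3*e2 e3 + 58/3*e2 e4 - 22/5*e2 e5 + 28/5*e2 e6 - 16/3*e3 e4 + 71/30*e3 e5 - 131/15*e3 e6 + 17/15*e4 e5 - 106/15*e4 e6 + 32/25*e5 e6


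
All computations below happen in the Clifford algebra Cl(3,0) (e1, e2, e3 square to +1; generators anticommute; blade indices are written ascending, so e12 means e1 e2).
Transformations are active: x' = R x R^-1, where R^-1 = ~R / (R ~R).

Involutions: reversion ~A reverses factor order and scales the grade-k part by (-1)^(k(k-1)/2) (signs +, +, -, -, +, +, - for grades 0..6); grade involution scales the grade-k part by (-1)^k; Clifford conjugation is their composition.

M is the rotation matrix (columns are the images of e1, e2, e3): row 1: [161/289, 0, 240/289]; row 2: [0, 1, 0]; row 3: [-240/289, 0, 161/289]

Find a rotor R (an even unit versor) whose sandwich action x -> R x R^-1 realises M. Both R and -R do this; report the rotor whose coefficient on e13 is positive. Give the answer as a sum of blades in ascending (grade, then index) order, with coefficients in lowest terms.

Method: write R = a + b12*e12 + b13*e13 + b23*e23 with a^2 + b12^2 + b13^2 + b23^2 = 1 (so R^-1 = ~R). Expanding the columns R e_j ~R gives tr M = 4a^2 - 1 and, from the antisymmetric part, M21 - M12 = -4a*b12, M13 - M31 = 4a*b13, M32 - M23 = -4a*b23.
Here tr M = 611/289, so a^2 = (1 + tr M)/4 = 225/289 and a = ±15/17. Taking a = 15/17: M21 - M12 = 0, M13 - M31 = 480/289, M32 - M23 = 0, giving b12 = 0, b13 = 8/17, b23 = 0, i.e. R = 15/17 + 8/17*e13.
Its e13 coefficient is already positive.
Answer: 15/17 + 8/17*e13. Why the constraint matters: R and -R act identically through the sandwich — M has trace 611/289 either way — so only the sign condition on e13 picks one of the two preimages.


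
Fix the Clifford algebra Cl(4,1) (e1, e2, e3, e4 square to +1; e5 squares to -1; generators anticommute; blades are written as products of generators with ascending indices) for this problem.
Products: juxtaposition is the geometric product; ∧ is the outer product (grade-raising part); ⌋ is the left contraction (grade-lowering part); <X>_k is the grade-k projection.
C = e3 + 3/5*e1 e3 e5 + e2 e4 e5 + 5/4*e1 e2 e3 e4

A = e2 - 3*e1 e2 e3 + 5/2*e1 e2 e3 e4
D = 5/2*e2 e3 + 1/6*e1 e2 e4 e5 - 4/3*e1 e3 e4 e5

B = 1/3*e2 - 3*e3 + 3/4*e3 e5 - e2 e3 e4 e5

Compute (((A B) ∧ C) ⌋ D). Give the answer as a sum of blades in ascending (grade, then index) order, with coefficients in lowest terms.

step 1: 1/3 + 9*e1 e2 + e1 e3 + 5/2*e1 e5 - 3*e2 e3 + 15/2*e1 e2 e4 - 9/4*e1 e2 e5 + 5/6*e1 e3 e4 - 3*e1 e4 e5 + 3/4*e2 e3 e5 - e3 e4 e5 - 15/8*e1 e2 e4 e5
step 2: 1/3*e3 + 9*e1 e2 e3 - 23/10*e1 e3 e5 + 1/3*e2 e4 e5 - 85/12*e1 e2 e3 e4 + 9/4*e1 e2 e3 e5 - 3*e1 e3 e4 e5 - 23/8*e1 e2 e3 e4 e5
step 3: -4 - 1/18*e1 - 5/6*e2 - 46/15*e4 + 4/9*e1 e4 e5
Answer: -4 - 1/18*e1 - 5/6*e2 - 46/15*e4 + 4/9*e1 e4 e5


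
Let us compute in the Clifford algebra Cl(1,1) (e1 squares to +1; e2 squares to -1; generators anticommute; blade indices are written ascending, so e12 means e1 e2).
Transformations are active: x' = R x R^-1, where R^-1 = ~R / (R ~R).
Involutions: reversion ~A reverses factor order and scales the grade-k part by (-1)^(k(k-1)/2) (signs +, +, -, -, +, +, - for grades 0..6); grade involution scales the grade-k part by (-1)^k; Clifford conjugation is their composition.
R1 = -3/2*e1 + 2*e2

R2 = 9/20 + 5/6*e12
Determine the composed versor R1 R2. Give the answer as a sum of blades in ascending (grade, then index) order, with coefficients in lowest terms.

Distribute over the terms of R1 (each basis-blade product reordered to ascending indices, repeated generators contracted through their squares):
(-3/2*e1) R2 = -27/40*e1 - 5/4*e2
(2*e2) R2 = 5/3*e1 + 9/10*e2
Summing the partial products and collecting blades:
Answer: 119/120*e1 - 7/20*e2


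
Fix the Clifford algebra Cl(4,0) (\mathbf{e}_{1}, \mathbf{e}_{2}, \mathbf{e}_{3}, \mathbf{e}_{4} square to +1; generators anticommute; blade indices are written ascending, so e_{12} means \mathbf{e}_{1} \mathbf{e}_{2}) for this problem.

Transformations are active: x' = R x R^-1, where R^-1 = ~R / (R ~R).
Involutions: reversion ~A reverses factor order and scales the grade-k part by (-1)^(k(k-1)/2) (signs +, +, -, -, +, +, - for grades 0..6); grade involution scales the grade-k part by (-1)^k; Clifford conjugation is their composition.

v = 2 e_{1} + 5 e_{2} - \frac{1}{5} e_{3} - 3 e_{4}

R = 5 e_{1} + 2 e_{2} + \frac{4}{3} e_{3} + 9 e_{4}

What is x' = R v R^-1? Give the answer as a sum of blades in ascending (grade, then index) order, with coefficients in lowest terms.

~R = 5 e_{1} + 2 e_{2} + \frac{4}{3} e_{3} + 9 e_{4}, and R ~R = \frac{1006}{9}, so R^-1 = ~R / (\frac{1006}{9}).
R v = -\frac{109}{15} + 21 e_{12} - \frac{11}{3} e_{13} - 33 e_{14} - \frac{106}{15} e_{23} - 51 e_{24} - \frac{11}{5} e_{34}
Answer: -\frac{1333}{503} e_{1} - \frac{13229}{2515} e_{2} + \frac{67}{2515} e_{3} + \frac{4602}{2515} e_{4}


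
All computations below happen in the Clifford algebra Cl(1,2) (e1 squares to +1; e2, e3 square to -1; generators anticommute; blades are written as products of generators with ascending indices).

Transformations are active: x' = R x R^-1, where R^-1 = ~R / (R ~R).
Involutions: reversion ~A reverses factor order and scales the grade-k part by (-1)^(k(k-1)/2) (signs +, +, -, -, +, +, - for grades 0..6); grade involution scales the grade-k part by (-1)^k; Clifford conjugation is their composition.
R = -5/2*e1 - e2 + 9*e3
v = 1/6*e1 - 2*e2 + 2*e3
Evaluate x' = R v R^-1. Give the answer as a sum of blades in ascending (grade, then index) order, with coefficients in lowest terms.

~R = -5/2*e1 - e2 + 9*e3, and R ~R = -303/4, so R^-1 = ~R / (-303/4).
R v = -245/12 + 31/6*e1 e2 - 13/2*e1 e3 + 16*e2 e3
Answer: -2753/1818*e1 + 1328/909*e2 + 288/101*e3


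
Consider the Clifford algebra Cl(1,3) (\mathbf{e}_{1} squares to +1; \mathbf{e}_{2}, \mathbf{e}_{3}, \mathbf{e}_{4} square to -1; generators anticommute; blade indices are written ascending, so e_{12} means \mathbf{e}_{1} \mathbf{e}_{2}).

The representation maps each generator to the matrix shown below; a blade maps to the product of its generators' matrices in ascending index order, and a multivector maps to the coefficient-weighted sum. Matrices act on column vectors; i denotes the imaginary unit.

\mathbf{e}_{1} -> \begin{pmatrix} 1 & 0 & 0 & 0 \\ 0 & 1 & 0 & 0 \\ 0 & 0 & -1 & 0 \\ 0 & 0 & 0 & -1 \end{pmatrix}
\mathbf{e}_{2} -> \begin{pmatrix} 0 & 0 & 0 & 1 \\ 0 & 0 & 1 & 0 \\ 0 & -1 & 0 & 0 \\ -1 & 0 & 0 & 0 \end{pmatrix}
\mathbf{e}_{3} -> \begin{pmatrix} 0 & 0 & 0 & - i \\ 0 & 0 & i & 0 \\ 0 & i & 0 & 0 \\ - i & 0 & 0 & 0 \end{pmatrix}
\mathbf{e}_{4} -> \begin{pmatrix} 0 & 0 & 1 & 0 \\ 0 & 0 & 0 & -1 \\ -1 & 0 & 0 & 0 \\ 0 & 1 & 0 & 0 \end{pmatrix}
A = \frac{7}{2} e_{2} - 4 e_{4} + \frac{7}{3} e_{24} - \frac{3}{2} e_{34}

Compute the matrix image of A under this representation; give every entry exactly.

Bivector images (products of the table entries): rho(e_{24}) = rho(\mathbf{e}_{2})rho(\mathbf{e}_{4}) = \begin{pmatrix} 0 & 1 & 0 & 0 \\ -1 & 0 & 0 & 0 \\ 0 & 0 & 0 & 1 \\ 0 & 0 & -1 & 0 \end{pmatrix}; rho(e_{34}) = rho(\mathbf{e}_{3})rho(\mathbf{e}_{4}) = \begin{pmatrix} 0 & - i & 0 & 0 \\ - i & 0 & 0 & 0 \\ 0 & 0 & 0 & - i \\ 0 & 0 & - i & 0 \end{pmatrix}.
M = (\frac{7}{2})*rho(e_{2}) + (-4)*rho(e_{4}) + (\frac{7}{3})*rho(e_{24}) + (-\frac{3}{2})*rho(e_{34}), summed entrywise:
Answer: \begin{pmatrix} 0 & \frac{7}{3} + \frac{3 i}{2} & -4 & \frac{7}{2} \\ - \frac{7}{3} + \frac{3 i}{2} & 0 & \frac{7}{2} & 4 \\ 4 & - \frac{7}{2} & 0 & \frac{7}{3} + \frac{3 i}{2} \\ - \frac{7}{2} & -4 & - \frac{7}{3} + \frac{3 i}{2} & 0 \end{pmatrix}


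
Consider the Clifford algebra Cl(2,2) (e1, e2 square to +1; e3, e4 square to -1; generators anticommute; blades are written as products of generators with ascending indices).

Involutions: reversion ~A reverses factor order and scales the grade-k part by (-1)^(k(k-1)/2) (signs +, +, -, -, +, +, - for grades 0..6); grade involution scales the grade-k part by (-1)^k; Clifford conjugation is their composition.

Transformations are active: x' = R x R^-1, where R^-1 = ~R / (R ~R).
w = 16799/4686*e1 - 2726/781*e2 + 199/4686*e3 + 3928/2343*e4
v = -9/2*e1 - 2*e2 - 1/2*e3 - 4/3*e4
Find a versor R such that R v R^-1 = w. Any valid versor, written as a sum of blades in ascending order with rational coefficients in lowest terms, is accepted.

Take R = v + w = -2144/2343*e1 - 4288/781*e2 - 1072/2343*e3 + 268/781*e4. Because q(v) = q(w) = 200/9, conjugation by R sends v exactly to w.
Answer: -2144/2343*e1 - 4288/781*e2 - 1072/2343*e3 + 268/781*e4


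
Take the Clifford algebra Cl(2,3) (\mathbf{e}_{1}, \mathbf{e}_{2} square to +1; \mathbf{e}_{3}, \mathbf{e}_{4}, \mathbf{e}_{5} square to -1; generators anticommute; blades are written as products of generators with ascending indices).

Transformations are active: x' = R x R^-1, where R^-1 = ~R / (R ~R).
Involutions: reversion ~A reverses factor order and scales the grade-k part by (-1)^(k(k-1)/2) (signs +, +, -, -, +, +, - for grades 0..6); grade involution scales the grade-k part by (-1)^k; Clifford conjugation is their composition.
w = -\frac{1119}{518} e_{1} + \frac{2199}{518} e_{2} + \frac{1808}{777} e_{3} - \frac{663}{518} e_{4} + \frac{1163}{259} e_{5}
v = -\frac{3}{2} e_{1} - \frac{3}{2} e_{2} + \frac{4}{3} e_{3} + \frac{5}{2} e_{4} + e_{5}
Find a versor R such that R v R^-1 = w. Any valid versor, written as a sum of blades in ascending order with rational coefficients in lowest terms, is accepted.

Key observation: q(v) = q(w) = -\frac{163}{36} (sandwiches preserve the norm), so R = v + w = -\frac{948}{259} e_{1} + \frac{711}{259} e_{2} + \frac{948}{259} e_{3} + \frac{316}{259} e_{4} + \frac{1422}{259} e_{5} works whenever it is invertible — the component of v along it is kept and (v - w)/2 reverses, sending v to w.
Answer: -\frac{948}{259} e_{1} + \frac{711}{259} e_{2} + \frac{948}{259} e_{3} + \frac{316}{259} e_{4} + \frac{1422}{259} e_{5}


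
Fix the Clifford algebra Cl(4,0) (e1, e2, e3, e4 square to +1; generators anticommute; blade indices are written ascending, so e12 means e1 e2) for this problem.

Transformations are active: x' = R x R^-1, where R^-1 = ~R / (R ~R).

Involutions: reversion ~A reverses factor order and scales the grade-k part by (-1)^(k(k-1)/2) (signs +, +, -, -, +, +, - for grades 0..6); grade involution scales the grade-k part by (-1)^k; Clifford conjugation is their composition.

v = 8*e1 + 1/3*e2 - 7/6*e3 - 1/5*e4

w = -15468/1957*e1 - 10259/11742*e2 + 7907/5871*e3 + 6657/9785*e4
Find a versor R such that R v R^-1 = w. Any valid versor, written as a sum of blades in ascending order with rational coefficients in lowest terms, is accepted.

Equal squares first: v^2 = w^2 = 58961/900. Then v + w = 188/1957*e1 - 2115/3914*e2 + 705/3914*e3 + 940/1957*e4 is a versor taking v to w, provided it is invertible.
Answer: 188/1957*e1 - 2115/3914*e2 + 705/3914*e3 + 940/1957*e4


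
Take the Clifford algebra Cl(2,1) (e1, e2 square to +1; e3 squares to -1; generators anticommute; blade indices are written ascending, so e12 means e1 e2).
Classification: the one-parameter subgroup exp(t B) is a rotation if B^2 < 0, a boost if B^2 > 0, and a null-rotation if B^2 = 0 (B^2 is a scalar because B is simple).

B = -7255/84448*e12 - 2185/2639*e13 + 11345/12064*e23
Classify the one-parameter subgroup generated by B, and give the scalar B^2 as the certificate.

B^2 term by term: the squares give (-7255/84448)^2*(e12)^2 + (-2185/2639)^2*(e13)^2 + (11345/12064)^2*(e23)^2 = 52635025/7131464704*(-1) + 4774225/6964321*(+1) + 128709025/145540096*(+1) = 25/16 (each basis 2-blade squares to minus the product of its generators' squares); cross terms between blades sharing an index anticommute and cancel. So B^2 = 25/16.
Answer: boost, certificate B^2 = 25/16. Because 25/16 is invariant under every versor sandwich, the classification follows from its sign alone.


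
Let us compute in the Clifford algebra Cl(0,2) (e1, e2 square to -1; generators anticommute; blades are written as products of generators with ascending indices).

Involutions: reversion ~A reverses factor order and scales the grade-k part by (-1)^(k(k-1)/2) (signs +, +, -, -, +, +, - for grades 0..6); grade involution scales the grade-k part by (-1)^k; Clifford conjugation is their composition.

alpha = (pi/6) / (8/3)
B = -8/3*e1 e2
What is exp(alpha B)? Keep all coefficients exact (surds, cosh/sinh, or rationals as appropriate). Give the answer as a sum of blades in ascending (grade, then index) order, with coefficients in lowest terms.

B^2 = (-8/3)^2*(e1 e2)^2 = 64/9*(-1) = -64/9 (a basis 2-blade squares to minus the product of its generators' squares).
B^2 = -64/9 — the negative square puts this in the circular regime; l = 8/3, alpha*l = pi/6, so exp(alpha B) = cos(pi/6) + (sin(pi/6)/(8/3))*B = sqrt(3)/2 + (3/16)*B.
Answer: sqrt(3)/2 - 1/2*e1 e2


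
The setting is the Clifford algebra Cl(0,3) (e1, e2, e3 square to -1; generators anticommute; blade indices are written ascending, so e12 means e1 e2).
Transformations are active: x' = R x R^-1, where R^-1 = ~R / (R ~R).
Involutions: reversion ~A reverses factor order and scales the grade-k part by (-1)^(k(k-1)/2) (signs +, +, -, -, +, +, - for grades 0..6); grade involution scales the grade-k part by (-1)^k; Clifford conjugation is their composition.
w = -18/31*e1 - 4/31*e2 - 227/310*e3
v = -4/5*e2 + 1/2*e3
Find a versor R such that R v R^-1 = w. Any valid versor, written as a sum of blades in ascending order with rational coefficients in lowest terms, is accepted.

Key observation: q(v) = q(w) = -89/100 (sandwiches preserve the norm), so R = v + w = -18/31*e1 - 144/155*e2 - 36/155*e3 works whenever it is invertible — the component of v along it is kept and (v - w)/2 reverses, sending v to w.
Answer: -18/31*e1 - 144/155*e2 - 36/155*e3


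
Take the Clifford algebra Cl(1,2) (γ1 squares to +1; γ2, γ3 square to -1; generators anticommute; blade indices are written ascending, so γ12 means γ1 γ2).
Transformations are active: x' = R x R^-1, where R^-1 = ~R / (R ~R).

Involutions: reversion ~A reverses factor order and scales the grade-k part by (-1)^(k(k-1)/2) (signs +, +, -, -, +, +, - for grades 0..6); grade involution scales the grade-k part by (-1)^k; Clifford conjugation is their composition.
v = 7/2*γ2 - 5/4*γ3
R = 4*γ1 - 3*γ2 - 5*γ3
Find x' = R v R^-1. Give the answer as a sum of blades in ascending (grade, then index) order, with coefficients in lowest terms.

~R = 4*γ1 - 3*γ2 - 5*γ3, and R ~R = -18, so R^-1 = ~R / (-18).
R v = 17/4 + 14*γ12 - 5*γ13 + 85/4*γ23
Answer: -17/9*γ1 - 25/12*γ2 + 65/18*γ3
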